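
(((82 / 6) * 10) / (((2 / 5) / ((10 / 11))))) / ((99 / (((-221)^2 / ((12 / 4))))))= 500620250 / 9801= 51078.49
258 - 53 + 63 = 268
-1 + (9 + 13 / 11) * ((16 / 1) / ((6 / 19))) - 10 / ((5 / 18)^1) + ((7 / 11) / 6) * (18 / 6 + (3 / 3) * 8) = 10561 / 22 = 480.05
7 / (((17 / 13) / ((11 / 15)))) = 1001 / 255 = 3.93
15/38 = 0.39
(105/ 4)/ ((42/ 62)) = 155/ 4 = 38.75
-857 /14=-61.21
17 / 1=17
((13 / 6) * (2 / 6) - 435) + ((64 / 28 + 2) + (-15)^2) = -25829 / 126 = -204.99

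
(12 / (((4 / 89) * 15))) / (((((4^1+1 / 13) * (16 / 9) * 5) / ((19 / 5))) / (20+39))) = 11672973 / 106000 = 110.12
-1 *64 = -64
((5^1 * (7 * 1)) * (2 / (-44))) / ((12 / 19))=-665 / 264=-2.52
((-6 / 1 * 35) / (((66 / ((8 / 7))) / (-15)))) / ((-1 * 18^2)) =-50 / 297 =-0.17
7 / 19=0.37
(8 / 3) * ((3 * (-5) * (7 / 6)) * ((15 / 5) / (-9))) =140 / 9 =15.56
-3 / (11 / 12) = -36 / 11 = -3.27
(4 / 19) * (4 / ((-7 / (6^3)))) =-3456 / 133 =-25.98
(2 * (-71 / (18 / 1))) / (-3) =71 / 27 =2.63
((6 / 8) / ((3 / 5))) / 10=1 / 8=0.12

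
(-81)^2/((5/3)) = 19683/5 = 3936.60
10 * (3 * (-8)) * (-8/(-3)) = -640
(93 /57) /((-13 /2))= -0.25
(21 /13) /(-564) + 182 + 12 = 474129 /2444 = 194.00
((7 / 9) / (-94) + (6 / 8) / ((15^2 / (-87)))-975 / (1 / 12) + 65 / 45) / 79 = -54984613 / 371300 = -148.09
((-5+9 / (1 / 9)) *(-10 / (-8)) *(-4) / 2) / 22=-95 / 11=-8.64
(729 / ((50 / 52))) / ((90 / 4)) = 4212 / 125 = 33.70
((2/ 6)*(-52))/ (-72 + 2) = 26/ 105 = 0.25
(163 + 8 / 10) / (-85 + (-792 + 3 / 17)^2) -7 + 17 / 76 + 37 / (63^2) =-231126354190117 / 34156272989790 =-6.77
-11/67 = -0.16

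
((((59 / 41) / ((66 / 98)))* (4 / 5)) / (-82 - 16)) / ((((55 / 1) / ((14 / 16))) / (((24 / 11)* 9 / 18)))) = -413 / 1364275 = -0.00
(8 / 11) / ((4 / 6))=12 / 11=1.09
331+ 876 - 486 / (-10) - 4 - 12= 6198 / 5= 1239.60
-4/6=-2/3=-0.67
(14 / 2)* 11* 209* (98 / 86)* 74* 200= 11670643600 / 43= 271410316.28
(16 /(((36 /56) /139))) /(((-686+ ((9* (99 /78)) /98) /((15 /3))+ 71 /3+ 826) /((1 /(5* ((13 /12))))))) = 24410624 /6256231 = 3.90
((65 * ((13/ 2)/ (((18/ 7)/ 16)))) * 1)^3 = 13244763896000/ 729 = 18168400406.04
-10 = -10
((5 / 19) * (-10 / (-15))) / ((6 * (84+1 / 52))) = 0.00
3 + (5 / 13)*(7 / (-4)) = 121 / 52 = 2.33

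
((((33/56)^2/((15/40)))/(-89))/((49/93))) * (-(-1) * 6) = -101277/854756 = -0.12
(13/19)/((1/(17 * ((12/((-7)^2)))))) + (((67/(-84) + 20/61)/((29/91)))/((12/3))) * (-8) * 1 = 1975181/340746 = 5.80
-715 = -715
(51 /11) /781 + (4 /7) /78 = 31105 /2345343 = 0.01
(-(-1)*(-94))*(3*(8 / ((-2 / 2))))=2256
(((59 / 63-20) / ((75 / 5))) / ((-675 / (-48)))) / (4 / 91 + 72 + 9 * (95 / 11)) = -2747888 / 4553850375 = -0.00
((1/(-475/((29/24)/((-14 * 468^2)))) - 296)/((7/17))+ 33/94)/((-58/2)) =8263250869887229/333517394246400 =24.78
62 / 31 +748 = 750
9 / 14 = 0.64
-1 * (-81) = 81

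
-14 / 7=-2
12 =12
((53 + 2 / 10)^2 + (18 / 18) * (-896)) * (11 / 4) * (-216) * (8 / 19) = -483763.60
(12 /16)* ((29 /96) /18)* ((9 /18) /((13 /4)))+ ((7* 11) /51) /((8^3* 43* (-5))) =420977 /218949120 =0.00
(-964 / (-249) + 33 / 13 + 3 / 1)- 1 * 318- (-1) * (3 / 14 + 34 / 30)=-23206021 / 75530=-307.24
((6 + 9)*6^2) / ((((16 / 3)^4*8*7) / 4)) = 10935 / 229376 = 0.05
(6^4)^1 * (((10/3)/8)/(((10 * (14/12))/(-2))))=-648/7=-92.57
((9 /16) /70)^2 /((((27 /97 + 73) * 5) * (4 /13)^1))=102141 /178325504000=0.00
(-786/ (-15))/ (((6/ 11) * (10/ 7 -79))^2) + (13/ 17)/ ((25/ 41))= 1.28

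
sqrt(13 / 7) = sqrt(91) / 7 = 1.36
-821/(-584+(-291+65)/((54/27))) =821/697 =1.18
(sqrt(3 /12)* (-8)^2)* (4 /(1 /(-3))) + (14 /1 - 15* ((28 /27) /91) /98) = -370.00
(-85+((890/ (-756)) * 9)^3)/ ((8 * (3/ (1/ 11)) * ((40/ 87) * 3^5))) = -547627909/ 12674382336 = -0.04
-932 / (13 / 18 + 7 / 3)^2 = -301968 / 3025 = -99.82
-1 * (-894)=894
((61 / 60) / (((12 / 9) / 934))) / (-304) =-28487 / 12160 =-2.34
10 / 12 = 5 / 6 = 0.83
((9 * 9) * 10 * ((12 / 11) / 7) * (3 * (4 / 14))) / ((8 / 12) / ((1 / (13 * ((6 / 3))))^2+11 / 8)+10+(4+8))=32560056 / 6766067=4.81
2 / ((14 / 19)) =2.71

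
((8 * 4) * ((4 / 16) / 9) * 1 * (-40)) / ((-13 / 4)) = 1280 / 117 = 10.94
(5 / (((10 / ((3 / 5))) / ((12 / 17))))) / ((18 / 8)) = 8 / 85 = 0.09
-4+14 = 10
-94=-94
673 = 673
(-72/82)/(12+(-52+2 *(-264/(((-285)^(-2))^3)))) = 9/2900193320493562910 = 0.00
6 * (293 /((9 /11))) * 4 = 25784 /3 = 8594.67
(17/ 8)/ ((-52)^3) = -17/ 1124864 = -0.00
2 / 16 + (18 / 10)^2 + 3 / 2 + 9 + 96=21973 / 200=109.86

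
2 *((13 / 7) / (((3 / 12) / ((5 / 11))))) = 520 / 77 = 6.75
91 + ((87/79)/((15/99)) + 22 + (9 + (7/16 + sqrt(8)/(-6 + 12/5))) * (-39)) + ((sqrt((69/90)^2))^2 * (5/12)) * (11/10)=-422376229/1706400 + 65 * sqrt(2)/3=-216.88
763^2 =582169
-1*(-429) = 429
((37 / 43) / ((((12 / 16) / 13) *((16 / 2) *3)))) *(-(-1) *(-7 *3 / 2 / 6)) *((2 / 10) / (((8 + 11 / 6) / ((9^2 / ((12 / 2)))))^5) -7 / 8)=-9669770609681 / 88536225188160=-0.11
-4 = -4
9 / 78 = 3 / 26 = 0.12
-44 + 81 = 37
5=5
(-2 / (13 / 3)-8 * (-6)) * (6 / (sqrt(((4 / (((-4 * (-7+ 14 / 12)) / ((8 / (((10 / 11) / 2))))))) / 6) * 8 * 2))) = 4635 * sqrt(154) / 572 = 100.56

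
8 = 8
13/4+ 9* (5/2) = 103/4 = 25.75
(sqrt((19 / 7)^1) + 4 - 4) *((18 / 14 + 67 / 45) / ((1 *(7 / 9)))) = 874 *sqrt(133) / 1715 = 5.88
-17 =-17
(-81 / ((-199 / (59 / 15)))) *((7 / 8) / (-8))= -11151 / 63680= -0.18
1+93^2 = 8650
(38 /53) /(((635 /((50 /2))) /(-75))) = -14250 /6731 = -2.12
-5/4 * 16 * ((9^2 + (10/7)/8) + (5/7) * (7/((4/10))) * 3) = -2373.57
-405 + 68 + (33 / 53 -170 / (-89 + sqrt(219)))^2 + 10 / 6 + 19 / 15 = -204499538736814 / 624870519135 + 89764760* sqrt(219) / 786000653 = -325.58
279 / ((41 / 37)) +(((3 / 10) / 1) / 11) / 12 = 4542161 / 18040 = 251.78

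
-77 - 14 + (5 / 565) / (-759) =-7804798 / 85767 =-91.00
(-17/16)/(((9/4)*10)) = -17/360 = -0.05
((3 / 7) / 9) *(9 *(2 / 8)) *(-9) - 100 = -2827 / 28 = -100.96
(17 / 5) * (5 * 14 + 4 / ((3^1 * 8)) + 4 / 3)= 2431 / 10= 243.10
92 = 92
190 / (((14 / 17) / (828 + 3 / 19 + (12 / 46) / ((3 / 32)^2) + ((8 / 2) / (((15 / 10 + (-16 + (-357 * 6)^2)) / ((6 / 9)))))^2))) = 197915.72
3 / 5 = 0.60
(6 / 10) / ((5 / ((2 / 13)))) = 6 / 325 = 0.02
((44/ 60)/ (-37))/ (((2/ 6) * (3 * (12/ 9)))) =-0.01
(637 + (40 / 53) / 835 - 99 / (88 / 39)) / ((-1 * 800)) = -41998059 / 56646400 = -0.74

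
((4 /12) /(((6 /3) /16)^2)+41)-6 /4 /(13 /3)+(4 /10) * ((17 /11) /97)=25797377 /416130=61.99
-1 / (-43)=1 / 43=0.02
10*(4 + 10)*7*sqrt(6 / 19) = 980*sqrt(114) / 19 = 550.71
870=870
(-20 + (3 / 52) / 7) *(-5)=36385 / 364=99.96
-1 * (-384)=384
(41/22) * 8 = 164/11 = 14.91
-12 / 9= -4 / 3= -1.33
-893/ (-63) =893/ 63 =14.17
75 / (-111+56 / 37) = -2775 / 4051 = -0.69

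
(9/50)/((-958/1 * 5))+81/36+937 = 112475183/119750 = 939.25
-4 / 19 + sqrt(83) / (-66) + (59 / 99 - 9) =-16204 / 1881 - sqrt(83) / 66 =-8.75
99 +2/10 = 99.20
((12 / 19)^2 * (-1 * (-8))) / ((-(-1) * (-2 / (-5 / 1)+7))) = 5760 / 13357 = 0.43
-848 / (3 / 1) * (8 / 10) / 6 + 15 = -1021 / 45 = -22.69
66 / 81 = 22 / 27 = 0.81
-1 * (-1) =1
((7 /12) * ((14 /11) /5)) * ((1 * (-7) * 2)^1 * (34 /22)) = -5831 /1815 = -3.21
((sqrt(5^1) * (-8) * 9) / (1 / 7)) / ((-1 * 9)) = 56 * sqrt(5) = 125.22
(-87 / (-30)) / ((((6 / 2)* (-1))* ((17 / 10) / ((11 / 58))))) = -11 / 102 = -0.11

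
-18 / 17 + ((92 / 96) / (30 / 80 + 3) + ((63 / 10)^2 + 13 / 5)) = 5716633 / 137700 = 41.52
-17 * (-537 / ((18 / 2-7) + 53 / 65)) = 197795 / 61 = 3242.54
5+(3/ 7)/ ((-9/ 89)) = 16/ 21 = 0.76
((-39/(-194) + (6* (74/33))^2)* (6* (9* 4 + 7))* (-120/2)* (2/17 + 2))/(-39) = 395120343600/2593877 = 152328.10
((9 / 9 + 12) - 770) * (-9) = 6813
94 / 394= 47 / 197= 0.24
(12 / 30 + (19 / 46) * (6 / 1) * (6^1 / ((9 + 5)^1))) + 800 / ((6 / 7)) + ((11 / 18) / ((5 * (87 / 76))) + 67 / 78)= 15335432149 / 16388190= 935.76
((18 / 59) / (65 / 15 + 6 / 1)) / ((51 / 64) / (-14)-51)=-5376 / 9296807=-0.00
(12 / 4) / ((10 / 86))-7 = 94 / 5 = 18.80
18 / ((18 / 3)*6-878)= -9 / 421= -0.02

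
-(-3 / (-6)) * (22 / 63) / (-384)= 11 / 24192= 0.00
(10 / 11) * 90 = 81.82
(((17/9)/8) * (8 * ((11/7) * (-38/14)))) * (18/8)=-3553/196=-18.13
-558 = -558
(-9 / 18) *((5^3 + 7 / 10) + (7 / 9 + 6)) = -11923 / 180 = -66.24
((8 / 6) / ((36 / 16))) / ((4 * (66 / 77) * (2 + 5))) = 2 / 81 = 0.02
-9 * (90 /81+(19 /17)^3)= -110861 /4913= -22.56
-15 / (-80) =3 / 16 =0.19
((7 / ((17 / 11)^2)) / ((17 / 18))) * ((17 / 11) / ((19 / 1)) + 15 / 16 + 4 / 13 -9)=-231171633 / 9708088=-23.81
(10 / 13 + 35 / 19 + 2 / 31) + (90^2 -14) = 61934991 / 7657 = 8088.68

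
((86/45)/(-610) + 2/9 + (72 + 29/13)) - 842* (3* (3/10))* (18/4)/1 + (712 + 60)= -914838553/356850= -2563.65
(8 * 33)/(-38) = -132/19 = -6.95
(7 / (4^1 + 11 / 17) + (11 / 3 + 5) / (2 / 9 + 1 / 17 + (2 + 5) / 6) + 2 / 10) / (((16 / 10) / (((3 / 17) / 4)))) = 2019183 / 9519184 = 0.21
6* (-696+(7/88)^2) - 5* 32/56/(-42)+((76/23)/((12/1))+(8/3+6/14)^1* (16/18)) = -491651768057/117821088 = -4172.87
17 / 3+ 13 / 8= 7.29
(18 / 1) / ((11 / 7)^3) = 6174 / 1331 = 4.64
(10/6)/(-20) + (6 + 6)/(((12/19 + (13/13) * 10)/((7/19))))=403/1212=0.33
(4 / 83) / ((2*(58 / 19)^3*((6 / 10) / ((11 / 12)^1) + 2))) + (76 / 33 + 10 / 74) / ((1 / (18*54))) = 1140272988267899 / 481148728456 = 2369.90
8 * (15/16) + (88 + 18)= 227/2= 113.50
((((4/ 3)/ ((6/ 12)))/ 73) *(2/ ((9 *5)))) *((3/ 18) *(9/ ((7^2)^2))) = 8/ 7887285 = 0.00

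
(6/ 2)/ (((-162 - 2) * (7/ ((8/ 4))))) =-3/ 574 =-0.01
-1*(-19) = 19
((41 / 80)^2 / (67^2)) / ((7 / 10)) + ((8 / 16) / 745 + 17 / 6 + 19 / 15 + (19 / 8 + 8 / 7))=3261307107 / 428071040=7.62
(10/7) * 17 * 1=170/7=24.29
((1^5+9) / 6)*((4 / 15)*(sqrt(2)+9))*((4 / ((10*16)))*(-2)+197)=1313*sqrt(2) / 15+3939 / 5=911.59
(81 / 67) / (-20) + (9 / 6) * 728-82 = 1009.94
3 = 3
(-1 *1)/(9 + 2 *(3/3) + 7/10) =-10/117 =-0.09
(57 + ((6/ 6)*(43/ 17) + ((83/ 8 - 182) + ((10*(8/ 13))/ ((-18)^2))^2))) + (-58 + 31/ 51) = -169.49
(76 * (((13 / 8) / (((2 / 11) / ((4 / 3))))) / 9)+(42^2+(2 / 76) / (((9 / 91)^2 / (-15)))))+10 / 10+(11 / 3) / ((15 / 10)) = 1875239 / 1026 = 1827.72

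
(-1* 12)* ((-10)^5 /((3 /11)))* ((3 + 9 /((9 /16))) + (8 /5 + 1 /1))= 95040000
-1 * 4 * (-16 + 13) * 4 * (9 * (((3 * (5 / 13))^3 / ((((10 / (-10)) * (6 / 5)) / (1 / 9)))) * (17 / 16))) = -286875 / 4394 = -65.29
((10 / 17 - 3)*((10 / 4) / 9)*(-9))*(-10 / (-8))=7.54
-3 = -3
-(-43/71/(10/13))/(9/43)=24037/6390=3.76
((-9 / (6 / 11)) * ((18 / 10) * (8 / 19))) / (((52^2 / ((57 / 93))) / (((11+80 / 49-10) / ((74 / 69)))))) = -2643597 / 379932280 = -0.01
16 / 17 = 0.94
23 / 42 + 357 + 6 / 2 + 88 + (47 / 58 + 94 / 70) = 1372384 / 3045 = 450.70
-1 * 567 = -567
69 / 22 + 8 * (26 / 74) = 4841 / 814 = 5.95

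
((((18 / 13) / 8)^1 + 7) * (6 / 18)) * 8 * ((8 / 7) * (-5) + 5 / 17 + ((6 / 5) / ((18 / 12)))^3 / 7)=-59334602 / 580125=-102.28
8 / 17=0.47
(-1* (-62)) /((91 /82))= 5084 /91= 55.87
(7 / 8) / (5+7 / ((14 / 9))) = 7 / 76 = 0.09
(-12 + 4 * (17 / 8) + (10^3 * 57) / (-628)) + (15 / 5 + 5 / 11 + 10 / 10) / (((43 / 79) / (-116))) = -154997631 / 148522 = -1043.60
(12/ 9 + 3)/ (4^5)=13/ 3072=0.00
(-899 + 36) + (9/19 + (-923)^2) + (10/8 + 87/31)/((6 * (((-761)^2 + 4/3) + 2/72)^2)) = 217883552380933394201903/256012378724930725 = 851066.47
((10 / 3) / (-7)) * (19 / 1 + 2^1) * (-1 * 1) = 10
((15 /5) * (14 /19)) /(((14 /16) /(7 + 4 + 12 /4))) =672 /19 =35.37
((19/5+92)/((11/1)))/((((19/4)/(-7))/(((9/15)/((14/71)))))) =-204054/5225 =-39.05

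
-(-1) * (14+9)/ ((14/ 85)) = 1955/ 14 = 139.64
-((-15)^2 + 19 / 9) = -2044 / 9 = -227.11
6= 6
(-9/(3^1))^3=-27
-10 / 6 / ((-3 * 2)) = 5 / 18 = 0.28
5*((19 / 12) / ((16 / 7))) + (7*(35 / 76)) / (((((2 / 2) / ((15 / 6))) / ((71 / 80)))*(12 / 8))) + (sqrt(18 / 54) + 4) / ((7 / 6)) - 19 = -31237 / 4256 + 2*sqrt(3) / 7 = -6.84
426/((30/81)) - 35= 5576/5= 1115.20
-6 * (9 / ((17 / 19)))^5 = -877267019106 / 1419857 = -617855.90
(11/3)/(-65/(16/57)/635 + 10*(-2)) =-22352/124143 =-0.18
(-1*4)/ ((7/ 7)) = -4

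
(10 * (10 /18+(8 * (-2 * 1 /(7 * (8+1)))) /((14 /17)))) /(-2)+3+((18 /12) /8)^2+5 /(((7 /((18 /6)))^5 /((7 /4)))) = 10653553 /5531904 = 1.93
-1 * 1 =-1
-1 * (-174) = 174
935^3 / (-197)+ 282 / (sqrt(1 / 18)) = -817400375 / 197+ 846 * sqrt(2) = -4148044.06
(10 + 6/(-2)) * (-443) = -3101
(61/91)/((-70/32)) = -976/3185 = -0.31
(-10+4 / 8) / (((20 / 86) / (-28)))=1143.80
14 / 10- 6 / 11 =47 / 55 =0.85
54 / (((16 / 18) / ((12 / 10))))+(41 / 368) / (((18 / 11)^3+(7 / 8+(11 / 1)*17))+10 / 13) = 224004005977 / 3072732955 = 72.90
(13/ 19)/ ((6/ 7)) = 91/ 114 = 0.80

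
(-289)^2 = 83521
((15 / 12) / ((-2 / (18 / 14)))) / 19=-45 / 1064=-0.04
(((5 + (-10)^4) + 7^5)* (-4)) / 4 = -26812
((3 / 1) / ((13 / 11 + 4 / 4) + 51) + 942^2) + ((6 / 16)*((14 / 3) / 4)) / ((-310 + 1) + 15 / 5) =282394736857 / 318240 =887364.05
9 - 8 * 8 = -55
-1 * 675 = -675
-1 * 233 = -233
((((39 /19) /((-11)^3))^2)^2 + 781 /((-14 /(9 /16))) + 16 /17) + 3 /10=-30.14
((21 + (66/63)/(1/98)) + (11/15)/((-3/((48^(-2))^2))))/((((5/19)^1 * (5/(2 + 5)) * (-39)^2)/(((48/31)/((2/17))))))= 5.69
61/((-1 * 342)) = -61/342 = -0.18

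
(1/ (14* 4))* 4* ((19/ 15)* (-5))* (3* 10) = -95/ 7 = -13.57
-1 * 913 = -913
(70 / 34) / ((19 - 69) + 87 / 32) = -1120 / 25721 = -0.04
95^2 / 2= 4512.50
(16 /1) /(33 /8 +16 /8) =128 /49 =2.61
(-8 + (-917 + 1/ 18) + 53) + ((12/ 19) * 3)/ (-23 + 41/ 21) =-65910109/ 75582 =-872.03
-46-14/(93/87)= -1832/31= -59.10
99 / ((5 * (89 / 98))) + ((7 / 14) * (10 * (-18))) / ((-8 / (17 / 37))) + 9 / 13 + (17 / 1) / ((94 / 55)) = 1513455061 / 40240460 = 37.61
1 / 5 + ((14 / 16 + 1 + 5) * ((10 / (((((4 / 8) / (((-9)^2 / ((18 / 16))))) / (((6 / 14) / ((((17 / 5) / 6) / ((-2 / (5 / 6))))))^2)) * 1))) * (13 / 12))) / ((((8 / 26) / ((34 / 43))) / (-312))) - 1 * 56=-5073919977501 / 179095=-28330885.72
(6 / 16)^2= 9 / 64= 0.14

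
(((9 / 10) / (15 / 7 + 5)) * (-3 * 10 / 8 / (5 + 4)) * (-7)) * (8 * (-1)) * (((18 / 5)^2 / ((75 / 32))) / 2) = -127008 / 15625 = -8.13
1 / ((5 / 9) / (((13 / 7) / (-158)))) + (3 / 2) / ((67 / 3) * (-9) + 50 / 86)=-1364991 / 47657540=-0.03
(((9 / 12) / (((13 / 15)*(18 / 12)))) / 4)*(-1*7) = -105 / 104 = -1.01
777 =777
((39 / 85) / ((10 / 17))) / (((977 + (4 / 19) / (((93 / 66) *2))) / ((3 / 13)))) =5301 / 28774850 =0.00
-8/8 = -1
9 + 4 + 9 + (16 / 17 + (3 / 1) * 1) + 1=458 / 17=26.94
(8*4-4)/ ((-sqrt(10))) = -14*sqrt(10)/ 5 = -8.85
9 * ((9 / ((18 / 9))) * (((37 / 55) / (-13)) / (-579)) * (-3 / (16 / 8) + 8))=999 / 42460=0.02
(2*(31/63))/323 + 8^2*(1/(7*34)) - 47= -950869/20349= -46.73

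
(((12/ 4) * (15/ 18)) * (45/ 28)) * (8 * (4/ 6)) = 150/ 7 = 21.43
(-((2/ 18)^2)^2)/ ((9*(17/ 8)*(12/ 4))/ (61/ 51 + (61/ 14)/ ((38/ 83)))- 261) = 0.00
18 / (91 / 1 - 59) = 9 / 16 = 0.56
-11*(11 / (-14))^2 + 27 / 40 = -11987 / 1960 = -6.12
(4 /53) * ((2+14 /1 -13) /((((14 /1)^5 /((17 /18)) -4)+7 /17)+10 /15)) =612 /1539244391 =0.00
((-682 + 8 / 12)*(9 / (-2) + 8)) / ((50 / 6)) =-7154 / 25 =-286.16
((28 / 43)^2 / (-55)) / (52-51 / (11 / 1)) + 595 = 2865902991 / 4816645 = 595.00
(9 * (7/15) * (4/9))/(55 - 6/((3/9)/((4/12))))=4/105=0.04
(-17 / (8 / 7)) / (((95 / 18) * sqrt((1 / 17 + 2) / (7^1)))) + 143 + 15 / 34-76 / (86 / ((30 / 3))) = 196791 / 1462-1071 * sqrt(85) / 1900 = 129.41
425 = 425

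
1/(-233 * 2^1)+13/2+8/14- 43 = -58603/1631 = -35.93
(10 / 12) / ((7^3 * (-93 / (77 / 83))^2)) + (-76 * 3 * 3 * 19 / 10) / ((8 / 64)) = -130089147071183 / 12512421810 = -10396.80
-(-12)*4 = 48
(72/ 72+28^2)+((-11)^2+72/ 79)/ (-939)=58222454/ 74181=784.87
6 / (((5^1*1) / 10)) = 12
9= 9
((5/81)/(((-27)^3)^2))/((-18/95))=-475/564859072962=-0.00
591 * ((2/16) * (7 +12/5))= 27777/40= 694.42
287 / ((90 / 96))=4592 / 15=306.13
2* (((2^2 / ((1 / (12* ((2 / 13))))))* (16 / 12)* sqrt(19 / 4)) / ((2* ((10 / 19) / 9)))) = 5472* sqrt(19) / 65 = 366.95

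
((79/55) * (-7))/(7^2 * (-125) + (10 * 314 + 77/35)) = 553/164054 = 0.00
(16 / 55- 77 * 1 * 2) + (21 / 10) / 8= -135033 / 880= -153.45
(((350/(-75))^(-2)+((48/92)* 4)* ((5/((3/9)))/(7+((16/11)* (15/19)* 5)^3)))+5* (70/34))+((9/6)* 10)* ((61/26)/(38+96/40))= 11.37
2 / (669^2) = 2 / 447561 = 0.00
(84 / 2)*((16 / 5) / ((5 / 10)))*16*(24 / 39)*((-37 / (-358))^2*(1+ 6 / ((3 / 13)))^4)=31290157688832 / 2082665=15024095.42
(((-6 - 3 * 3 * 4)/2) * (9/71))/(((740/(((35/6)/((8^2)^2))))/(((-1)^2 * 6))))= -1323/43040768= -0.00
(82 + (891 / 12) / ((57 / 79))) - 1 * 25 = 159.91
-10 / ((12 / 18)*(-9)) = 5 / 3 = 1.67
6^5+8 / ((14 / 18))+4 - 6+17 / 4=218079 / 28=7788.54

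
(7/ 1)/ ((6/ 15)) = 35/ 2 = 17.50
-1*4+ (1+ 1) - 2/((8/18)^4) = -6817/128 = -53.26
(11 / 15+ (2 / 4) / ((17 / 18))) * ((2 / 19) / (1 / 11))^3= 1.96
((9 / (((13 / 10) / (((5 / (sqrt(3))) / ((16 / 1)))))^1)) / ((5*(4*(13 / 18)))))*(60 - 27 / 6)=14985*sqrt(3) / 5408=4.80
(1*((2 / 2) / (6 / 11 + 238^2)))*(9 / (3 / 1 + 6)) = 11 / 623090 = 0.00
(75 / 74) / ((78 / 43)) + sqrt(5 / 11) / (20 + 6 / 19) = 19 * sqrt(55) / 4246 + 1075 / 1924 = 0.59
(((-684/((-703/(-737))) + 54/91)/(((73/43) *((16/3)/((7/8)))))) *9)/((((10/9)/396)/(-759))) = 947051386353963/5618080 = 168572072.02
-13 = -13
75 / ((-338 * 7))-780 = -1845555 / 2366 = -780.03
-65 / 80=-13 / 16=-0.81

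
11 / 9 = 1.22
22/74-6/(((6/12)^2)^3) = -14197/37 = -383.70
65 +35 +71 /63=6371 /63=101.13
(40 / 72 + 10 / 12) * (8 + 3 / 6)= 425 / 36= 11.81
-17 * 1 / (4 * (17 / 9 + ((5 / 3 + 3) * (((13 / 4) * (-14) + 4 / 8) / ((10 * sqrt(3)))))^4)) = -153 / 777992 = -0.00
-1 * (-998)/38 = 499/19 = 26.26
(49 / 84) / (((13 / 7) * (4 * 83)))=49 / 51792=0.00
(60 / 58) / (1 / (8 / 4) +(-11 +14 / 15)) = -900 / 8323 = -0.11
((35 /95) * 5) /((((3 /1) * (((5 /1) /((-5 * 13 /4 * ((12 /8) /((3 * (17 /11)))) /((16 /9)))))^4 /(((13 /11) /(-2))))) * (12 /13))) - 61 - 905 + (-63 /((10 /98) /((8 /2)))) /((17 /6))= -31312451262313858413 /17039198267637760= -1837.67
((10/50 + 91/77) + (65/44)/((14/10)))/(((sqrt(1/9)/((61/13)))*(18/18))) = 686799/20020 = 34.31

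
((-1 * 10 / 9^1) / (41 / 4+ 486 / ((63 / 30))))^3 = -21952000 / 225899909934327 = -0.00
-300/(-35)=60/7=8.57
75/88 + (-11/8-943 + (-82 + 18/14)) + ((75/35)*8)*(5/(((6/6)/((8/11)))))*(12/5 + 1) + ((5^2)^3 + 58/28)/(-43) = -15571093/13244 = -1175.71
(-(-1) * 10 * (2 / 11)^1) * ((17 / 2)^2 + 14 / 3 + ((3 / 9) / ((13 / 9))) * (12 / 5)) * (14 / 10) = 422989 / 2145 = 197.20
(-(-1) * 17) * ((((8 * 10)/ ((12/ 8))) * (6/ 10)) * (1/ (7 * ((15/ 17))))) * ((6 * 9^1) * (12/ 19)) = 1997568/ 665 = 3003.86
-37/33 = -1.12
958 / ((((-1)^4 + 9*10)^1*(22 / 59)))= 28261 / 1001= 28.23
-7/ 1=-7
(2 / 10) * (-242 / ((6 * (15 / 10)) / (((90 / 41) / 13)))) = -484 / 533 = -0.91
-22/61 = -0.36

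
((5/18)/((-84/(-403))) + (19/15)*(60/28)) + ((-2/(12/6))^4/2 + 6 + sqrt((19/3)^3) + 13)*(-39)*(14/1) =-16092145/1512- 3458*sqrt(57)/3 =-19345.40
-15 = -15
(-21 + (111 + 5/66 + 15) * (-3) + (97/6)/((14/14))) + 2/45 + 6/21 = -1326161/3465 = -382.73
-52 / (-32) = 13 / 8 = 1.62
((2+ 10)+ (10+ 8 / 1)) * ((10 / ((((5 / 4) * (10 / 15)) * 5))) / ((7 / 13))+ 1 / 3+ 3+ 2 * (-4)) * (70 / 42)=-220 / 21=-10.48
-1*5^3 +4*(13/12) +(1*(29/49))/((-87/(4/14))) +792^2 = 627143.33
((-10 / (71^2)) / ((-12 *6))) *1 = 5 / 181476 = 0.00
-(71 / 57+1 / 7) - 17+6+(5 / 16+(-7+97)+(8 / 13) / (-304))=6466903 / 82992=77.92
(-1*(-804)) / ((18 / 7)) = 938 / 3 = 312.67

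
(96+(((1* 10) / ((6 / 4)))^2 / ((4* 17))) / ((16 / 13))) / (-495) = -59077 / 302940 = -0.20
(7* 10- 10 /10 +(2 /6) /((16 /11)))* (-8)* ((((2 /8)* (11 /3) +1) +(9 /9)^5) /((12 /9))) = -116305 /96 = -1211.51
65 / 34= 1.91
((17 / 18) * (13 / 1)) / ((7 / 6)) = 221 / 21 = 10.52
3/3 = 1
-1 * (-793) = 793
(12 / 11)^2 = 144 / 121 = 1.19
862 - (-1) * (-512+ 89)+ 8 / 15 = 6593 / 15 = 439.53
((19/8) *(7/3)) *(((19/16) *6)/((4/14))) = 17689/128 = 138.20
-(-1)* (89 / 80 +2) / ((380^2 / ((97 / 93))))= 8051 / 358112000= 0.00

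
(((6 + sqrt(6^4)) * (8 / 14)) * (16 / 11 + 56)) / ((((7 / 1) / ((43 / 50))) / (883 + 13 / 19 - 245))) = 791473824 / 7315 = 108198.75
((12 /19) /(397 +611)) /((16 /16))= 1 /1596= 0.00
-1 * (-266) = 266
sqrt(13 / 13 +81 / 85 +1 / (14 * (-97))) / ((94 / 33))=33 * sqrt(26011342490) / 10850420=0.49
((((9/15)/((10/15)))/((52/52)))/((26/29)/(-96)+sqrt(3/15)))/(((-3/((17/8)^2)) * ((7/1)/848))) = -11129699808 * sqrt(5)/67788665- 103941162/13557733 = -374.79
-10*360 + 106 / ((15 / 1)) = -53894 / 15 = -3592.93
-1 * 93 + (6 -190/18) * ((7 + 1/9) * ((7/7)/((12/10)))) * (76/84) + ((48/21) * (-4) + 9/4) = -2537573/20412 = -124.32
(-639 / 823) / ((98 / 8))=-2556 / 40327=-0.06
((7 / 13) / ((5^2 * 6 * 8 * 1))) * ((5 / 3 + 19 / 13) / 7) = 61 / 304200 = 0.00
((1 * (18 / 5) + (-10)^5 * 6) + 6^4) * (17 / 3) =-16963178 / 5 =-3392635.60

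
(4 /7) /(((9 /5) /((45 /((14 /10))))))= 500 /49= 10.20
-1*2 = -2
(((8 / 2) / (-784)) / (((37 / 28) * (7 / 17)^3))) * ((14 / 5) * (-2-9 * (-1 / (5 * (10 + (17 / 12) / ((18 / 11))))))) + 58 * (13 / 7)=80420356826 / 744644425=108.00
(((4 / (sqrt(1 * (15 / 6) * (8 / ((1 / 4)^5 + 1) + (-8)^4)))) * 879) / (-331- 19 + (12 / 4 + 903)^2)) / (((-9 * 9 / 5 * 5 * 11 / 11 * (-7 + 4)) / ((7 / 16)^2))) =14357 * sqrt(421070) / 279567437340672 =0.00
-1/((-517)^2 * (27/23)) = -0.00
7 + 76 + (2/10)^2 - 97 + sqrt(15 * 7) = -349/25 + sqrt(105) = -3.71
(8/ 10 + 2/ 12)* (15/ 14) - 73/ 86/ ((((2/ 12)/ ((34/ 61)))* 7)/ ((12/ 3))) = -43069/ 73444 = -0.59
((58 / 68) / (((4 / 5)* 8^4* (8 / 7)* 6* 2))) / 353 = 0.00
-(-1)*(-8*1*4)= -32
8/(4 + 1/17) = 136/69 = 1.97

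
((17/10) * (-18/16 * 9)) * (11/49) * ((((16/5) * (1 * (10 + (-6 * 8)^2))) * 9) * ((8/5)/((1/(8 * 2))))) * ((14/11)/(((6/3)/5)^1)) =-20975471.18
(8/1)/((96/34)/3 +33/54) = 2448/475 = 5.15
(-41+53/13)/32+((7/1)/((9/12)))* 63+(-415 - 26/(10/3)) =10663/65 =164.05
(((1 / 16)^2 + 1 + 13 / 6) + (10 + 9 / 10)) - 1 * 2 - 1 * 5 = 27151 / 3840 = 7.07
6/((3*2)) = 1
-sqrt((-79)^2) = -79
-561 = -561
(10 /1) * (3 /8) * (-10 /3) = -25 /2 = -12.50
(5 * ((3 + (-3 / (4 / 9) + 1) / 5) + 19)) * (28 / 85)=2919 / 85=34.34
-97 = -97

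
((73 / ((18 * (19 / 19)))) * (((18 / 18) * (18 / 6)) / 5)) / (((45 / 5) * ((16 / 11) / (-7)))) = -5621 / 4320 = -1.30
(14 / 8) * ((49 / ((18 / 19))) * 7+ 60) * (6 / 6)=53179 / 72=738.60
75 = 75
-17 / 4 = -4.25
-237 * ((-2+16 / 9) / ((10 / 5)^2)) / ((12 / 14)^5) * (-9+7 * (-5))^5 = -3421375174448 / 729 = -4693244409.39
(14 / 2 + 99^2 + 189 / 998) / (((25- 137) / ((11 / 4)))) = -107674303 / 447104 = -240.83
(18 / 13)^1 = 18 / 13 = 1.38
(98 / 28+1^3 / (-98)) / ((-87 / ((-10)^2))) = -5700 / 1421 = -4.01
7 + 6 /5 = 41 /5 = 8.20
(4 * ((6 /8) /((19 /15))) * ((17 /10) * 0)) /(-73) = 0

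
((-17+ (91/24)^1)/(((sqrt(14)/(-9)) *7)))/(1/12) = 2853 *sqrt(14)/196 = 54.46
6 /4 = 3 /2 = 1.50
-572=-572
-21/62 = -0.34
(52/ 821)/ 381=0.00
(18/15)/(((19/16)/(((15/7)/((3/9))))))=864/133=6.50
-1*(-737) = 737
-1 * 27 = -27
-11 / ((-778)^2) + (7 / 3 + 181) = 332906167 / 1815852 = 183.33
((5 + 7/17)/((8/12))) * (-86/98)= -5934/833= -7.12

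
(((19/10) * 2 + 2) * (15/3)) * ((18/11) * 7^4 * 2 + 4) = 2507920/11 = 227992.73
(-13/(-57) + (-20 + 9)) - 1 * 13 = -1355/57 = -23.77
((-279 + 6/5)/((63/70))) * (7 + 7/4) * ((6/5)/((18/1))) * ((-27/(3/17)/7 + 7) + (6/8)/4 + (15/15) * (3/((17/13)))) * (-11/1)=-120006359/4896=-24511.10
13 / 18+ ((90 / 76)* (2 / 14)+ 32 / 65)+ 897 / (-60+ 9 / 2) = -42544007 / 2878785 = -14.78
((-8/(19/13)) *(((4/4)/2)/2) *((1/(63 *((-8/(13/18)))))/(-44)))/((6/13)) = -2197/22752576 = -0.00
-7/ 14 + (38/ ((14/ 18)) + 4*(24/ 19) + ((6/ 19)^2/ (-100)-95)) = -5255051/ 126350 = -41.59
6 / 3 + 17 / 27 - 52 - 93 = -3844 / 27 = -142.37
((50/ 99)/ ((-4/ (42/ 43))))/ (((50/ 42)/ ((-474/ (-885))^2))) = -1223236/ 41162825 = -0.03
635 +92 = 727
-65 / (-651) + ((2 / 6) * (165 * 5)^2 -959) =225916.10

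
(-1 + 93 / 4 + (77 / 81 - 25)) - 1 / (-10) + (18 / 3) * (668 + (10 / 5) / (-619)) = 4017418693 / 1002780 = 4006.28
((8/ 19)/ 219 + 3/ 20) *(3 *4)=12643/ 6935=1.82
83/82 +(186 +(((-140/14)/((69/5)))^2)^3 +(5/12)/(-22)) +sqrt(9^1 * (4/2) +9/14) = 3 * sqrt(406)/14 +72865701949463405/389368732396248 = 191.46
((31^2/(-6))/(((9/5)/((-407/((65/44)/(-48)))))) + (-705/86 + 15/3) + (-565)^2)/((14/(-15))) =43140933845/46956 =918752.32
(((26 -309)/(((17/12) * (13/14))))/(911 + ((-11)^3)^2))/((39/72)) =-47544/212179669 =-0.00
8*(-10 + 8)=-16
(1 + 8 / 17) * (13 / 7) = 325 / 119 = 2.73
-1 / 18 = -0.06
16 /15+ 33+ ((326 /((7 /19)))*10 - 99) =922282 /105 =8783.64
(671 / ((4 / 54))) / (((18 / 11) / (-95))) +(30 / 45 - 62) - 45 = -6312031 / 12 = -526002.58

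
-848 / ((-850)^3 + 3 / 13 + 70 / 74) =203944 / 147697062217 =0.00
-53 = -53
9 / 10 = 0.90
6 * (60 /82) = 180 /41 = 4.39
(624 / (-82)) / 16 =-39 / 82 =-0.48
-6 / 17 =-0.35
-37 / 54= -0.69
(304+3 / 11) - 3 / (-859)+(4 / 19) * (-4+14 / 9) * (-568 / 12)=1593004082 / 4847337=328.63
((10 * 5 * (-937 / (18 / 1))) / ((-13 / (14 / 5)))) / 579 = 65590 / 67743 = 0.97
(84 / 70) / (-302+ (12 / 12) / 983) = -0.00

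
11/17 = 0.65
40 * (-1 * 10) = -400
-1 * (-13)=13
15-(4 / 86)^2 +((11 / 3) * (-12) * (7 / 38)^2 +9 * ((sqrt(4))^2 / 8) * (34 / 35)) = 417625617 / 23362115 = 17.88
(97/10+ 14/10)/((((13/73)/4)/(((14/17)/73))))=3108/1105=2.81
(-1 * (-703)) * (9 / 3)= 2109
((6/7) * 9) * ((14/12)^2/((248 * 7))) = 3/496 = 0.01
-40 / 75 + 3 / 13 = -59 / 195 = -0.30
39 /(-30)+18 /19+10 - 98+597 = 96643 /190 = 508.65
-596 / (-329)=596 / 329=1.81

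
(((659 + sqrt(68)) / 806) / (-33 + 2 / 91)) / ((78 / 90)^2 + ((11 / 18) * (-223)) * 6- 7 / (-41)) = 9225 * sqrt(17) / 100134195943 + 6079275 / 200268391886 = 0.00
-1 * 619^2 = -383161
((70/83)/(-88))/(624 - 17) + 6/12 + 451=1000868911/2216764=451.50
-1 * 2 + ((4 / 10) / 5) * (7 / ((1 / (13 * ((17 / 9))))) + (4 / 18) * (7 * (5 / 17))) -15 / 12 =10.54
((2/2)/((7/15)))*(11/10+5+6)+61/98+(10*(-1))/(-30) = 3952/147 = 26.88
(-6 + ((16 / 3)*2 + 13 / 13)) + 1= 6.67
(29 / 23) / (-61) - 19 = -26686 / 1403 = -19.02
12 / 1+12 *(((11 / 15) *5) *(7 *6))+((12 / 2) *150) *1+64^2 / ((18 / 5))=35080 / 9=3897.78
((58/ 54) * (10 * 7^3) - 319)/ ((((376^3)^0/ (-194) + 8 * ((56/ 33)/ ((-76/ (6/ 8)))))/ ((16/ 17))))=-58942206752/ 2589219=-22764.47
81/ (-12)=-27/ 4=-6.75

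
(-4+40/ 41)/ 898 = -62/ 18409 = -0.00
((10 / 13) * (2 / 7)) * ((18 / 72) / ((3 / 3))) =5 / 91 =0.05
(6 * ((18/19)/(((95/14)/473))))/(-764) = -178794/344755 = -0.52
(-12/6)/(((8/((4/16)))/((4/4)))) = -1/16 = -0.06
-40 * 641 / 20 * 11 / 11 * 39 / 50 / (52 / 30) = -5769 / 10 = -576.90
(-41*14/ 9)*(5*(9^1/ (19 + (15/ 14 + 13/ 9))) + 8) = -15703492/ 24399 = -643.61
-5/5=-1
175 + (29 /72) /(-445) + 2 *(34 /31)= 175994821 /993240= 177.19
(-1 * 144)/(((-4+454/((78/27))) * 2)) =-936/1991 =-0.47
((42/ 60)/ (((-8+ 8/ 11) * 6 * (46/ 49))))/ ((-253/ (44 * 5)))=0.01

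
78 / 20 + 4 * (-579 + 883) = 12199 / 10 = 1219.90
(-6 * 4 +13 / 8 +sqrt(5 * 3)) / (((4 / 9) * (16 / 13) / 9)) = -188487 / 512 +1053 * sqrt(15) / 64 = -304.42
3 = 3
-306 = -306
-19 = -19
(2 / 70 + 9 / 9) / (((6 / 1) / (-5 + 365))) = 432 / 7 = 61.71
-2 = -2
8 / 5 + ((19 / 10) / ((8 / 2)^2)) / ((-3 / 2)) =73 / 48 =1.52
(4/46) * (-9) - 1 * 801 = -18441/23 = -801.78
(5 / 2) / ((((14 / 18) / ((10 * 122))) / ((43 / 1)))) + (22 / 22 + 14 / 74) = 43673258 / 259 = 168622.62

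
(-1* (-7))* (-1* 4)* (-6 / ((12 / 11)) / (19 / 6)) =924 / 19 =48.63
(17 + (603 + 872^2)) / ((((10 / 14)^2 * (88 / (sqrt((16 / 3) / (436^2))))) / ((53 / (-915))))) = -54897983 * sqrt(3) / 18284750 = -5.20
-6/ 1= -6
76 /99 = 0.77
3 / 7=0.43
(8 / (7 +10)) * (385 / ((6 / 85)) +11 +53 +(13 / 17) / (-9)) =6754132 / 2601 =2596.74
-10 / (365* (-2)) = 1 / 73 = 0.01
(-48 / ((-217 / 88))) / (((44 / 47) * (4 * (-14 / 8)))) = -4512 / 1519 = -2.97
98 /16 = 49 /8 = 6.12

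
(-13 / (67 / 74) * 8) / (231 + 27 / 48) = -9472 / 19095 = -0.50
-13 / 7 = -1.86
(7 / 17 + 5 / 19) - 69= -22069 / 323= -68.33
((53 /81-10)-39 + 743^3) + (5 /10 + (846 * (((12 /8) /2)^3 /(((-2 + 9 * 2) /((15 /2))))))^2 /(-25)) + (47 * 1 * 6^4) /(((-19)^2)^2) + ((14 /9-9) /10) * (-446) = 22700472532964832227659 /55343846522880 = 410171572.07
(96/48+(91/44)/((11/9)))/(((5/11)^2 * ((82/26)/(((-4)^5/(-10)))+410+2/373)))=0.04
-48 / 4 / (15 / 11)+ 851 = 842.20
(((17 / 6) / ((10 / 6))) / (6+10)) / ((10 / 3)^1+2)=0.02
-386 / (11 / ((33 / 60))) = -19.30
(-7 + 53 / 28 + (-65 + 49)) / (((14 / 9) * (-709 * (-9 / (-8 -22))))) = 8865 / 138964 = 0.06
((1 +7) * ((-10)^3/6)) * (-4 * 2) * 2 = 64000/3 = 21333.33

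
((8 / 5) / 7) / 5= 8 / 175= 0.05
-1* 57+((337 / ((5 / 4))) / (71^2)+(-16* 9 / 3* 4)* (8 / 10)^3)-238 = -247796983 / 630125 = -393.25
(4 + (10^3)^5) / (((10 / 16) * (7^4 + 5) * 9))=73889350697.33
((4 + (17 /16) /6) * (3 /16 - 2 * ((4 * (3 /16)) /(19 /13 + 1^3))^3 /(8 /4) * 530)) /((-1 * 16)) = 2074897909 /536870912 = 3.86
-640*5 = -3200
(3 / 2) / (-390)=-1 / 260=-0.00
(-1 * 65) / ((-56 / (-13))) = -15.09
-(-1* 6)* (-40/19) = -240/19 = -12.63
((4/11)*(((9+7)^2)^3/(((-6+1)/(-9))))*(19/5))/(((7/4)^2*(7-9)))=-91804925952/13475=-6812981.52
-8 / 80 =-1 / 10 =-0.10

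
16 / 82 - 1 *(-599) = 24567 / 41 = 599.20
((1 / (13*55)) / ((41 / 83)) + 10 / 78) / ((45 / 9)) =11524 / 439725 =0.03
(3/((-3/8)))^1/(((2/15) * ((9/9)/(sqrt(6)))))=-146.97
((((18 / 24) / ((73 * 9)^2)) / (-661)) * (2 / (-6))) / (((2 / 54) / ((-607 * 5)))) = -3035 / 42269628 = -0.00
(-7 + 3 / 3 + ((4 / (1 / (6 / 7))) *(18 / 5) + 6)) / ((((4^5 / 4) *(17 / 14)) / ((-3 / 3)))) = -27 / 680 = -0.04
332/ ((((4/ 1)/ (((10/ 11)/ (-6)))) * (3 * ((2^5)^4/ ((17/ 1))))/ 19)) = -134045/ 103809024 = -0.00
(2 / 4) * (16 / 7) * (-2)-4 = -44 / 7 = -6.29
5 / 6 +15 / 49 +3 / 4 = 1111 / 588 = 1.89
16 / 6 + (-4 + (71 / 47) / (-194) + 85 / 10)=97912 / 13677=7.16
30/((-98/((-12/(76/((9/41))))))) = 405/38171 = 0.01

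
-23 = -23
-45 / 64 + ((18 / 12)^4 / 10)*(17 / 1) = 2529 / 320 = 7.90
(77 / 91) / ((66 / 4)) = 2 / 39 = 0.05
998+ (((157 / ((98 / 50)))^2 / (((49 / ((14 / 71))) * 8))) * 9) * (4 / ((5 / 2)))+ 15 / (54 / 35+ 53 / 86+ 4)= 1046.91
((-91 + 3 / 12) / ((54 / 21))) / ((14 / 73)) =-8833 / 48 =-184.02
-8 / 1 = -8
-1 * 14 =-14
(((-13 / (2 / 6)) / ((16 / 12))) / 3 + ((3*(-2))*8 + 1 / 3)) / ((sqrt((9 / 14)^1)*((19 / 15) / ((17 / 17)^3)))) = -3445*sqrt(14) / 228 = -56.54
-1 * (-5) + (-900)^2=810005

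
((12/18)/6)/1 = 1/9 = 0.11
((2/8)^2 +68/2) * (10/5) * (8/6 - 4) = -545/3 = -181.67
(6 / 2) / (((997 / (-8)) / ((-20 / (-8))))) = -60 / 997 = -0.06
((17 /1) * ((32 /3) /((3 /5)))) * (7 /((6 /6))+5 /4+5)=36040 /9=4004.44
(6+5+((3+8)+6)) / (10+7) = 28 / 17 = 1.65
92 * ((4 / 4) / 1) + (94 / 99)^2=910528 / 9801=92.90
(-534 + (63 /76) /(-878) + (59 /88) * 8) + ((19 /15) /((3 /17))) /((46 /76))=-392595639263 /759698280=-516.78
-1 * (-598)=598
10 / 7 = 1.43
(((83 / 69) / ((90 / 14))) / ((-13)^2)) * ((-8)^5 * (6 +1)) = -133267456 / 524745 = -253.97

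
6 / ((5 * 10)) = 3 / 25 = 0.12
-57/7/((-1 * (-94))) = -57/658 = -0.09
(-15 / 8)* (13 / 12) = -65 / 32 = -2.03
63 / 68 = 0.93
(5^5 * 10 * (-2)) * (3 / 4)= -46875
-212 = -212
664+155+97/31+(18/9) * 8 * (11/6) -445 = 37801/93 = 406.46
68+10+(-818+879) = 139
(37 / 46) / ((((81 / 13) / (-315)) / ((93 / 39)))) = -40145 / 414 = -96.97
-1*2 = -2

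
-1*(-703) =703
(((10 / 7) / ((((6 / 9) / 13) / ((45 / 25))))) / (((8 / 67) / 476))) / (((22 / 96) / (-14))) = -134329104 / 11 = -12211736.73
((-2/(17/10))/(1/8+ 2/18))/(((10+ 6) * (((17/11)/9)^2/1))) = -882090/83521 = -10.56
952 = 952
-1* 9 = -9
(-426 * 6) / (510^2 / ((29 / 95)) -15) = -348 / 116005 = -0.00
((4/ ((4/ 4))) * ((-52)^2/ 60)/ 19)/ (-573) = -2704/ 163305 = -0.02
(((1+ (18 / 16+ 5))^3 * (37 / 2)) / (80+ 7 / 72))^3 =234534319168604037992109 / 402234912618315776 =583077.98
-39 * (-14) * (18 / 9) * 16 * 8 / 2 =69888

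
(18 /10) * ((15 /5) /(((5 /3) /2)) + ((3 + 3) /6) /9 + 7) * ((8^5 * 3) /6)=315883.52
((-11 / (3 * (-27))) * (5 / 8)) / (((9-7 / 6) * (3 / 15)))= 0.05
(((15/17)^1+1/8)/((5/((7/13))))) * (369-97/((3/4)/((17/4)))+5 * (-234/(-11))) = -587867/72930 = -8.06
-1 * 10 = -10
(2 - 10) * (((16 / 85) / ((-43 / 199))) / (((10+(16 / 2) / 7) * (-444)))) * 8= -178304 / 15822495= -0.01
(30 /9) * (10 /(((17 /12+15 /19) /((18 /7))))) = 136800 /3521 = 38.85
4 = 4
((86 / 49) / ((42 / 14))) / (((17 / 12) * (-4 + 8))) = 86 / 833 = 0.10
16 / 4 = 4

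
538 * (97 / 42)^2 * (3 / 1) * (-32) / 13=-40496336 / 1911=-21191.18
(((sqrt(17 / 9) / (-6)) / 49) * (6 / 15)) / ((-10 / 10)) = sqrt(17) / 2205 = 0.00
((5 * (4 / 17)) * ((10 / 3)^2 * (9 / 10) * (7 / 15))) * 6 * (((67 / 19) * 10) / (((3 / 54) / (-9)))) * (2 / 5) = -24312960 / 323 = -75272.32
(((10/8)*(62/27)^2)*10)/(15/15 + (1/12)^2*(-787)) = -768800/52083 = -14.76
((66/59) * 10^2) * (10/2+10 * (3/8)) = 57750/59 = 978.81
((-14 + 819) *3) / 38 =2415 / 38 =63.55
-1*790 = -790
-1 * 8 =-8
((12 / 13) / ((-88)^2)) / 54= 1 / 453024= 0.00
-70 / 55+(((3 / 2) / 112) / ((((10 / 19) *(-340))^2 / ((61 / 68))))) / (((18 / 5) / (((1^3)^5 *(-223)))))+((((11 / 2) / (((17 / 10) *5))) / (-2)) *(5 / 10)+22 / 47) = -105574007623111 / 109241223168000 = -0.97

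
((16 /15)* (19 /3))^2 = 92416 /2025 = 45.64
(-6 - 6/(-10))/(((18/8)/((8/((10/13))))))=-624/25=-24.96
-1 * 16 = -16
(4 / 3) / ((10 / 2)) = 4 / 15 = 0.27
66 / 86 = 33 / 43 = 0.77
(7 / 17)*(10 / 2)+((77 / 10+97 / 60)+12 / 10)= 12827 / 1020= 12.58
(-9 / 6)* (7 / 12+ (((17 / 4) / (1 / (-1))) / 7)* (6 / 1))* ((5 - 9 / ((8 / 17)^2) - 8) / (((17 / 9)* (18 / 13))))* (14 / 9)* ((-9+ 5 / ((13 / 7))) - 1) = 22730365 / 26112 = 870.49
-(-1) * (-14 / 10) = -1.40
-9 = -9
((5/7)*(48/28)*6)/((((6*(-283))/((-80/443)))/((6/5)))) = 5760/6143081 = 0.00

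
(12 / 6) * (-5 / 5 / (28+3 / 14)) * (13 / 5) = -364 / 1975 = -0.18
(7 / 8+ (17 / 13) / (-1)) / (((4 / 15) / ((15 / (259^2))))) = -10125 / 27905696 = -0.00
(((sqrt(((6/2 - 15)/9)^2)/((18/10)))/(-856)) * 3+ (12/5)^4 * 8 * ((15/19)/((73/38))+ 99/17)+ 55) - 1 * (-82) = 1791.76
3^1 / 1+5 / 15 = 10 / 3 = 3.33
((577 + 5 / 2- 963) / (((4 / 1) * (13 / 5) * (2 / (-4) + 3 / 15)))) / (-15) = -295 / 36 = -8.19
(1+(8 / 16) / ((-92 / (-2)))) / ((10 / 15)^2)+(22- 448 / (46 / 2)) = 1765 / 368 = 4.80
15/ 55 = 3/ 11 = 0.27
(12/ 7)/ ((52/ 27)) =81/ 91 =0.89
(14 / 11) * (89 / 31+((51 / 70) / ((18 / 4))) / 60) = 561227 / 153450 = 3.66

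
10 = 10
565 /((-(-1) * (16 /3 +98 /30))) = 2825 /43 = 65.70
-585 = -585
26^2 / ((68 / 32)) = 5408 / 17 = 318.12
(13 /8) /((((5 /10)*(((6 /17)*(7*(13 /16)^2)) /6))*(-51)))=-64 /273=-0.23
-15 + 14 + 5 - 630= -626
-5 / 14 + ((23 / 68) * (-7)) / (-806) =-135893 / 383656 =-0.35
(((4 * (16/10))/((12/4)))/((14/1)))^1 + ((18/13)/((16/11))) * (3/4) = 37841/43680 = 0.87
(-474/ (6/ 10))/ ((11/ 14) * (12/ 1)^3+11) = -5530/ 9581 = -0.58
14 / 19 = 0.74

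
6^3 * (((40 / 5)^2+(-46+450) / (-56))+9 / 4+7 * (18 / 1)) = 279774 / 7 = 39967.71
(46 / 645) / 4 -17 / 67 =-20389 / 86430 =-0.24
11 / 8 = 1.38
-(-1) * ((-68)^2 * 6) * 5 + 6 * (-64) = 138336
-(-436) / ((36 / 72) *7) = 872 / 7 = 124.57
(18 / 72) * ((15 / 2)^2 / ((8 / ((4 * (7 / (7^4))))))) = 225 / 10976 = 0.02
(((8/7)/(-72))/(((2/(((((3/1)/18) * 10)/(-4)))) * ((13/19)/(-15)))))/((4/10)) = -2375/13104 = -0.18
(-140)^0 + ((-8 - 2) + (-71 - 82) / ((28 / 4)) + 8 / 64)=-1721 / 56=-30.73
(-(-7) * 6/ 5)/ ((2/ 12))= 252/ 5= 50.40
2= 2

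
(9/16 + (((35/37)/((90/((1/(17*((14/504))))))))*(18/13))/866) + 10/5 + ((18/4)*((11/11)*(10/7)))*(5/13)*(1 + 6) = 1125653497/56650256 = 19.87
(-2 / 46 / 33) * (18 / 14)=-3 / 1771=-0.00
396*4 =1584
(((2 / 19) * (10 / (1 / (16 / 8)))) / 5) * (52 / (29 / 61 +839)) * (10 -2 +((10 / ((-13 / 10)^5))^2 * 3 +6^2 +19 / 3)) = 382908330193924 / 203638201459719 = 1.88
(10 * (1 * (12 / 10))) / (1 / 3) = 36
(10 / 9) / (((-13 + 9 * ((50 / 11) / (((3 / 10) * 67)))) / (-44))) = 4.46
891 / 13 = 68.54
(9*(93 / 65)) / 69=279 / 1495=0.19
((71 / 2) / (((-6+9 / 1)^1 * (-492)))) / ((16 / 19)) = -1349 / 47232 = -0.03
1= 1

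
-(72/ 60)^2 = -36/ 25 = -1.44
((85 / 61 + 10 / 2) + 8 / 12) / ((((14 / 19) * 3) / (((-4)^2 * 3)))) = 196384 / 1281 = 153.31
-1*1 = -1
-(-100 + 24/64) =797/8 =99.62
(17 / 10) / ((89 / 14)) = 119 / 445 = 0.27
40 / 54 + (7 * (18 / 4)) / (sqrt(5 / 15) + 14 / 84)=-4883 / 297 + 378 * sqrt(3) / 11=43.08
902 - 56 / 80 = 9013 / 10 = 901.30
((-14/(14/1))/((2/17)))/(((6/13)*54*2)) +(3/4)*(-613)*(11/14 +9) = -40816313/9072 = -4499.15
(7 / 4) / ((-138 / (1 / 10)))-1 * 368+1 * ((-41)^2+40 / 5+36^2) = 14445833 / 5520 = 2617.00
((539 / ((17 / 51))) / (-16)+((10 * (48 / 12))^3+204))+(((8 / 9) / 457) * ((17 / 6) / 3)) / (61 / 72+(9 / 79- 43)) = 1008711742716371 / 15735811536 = 64102.94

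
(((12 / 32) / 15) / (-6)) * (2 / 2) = -1 / 240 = -0.00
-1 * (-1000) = 1000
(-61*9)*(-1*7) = 3843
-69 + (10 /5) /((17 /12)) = -1149 /17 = -67.59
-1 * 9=-9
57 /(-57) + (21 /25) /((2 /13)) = 223 /50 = 4.46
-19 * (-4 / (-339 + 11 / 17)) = -0.22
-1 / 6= -0.17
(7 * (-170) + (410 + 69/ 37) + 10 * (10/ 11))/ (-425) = 313001/ 172975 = 1.81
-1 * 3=-3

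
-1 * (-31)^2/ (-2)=961/ 2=480.50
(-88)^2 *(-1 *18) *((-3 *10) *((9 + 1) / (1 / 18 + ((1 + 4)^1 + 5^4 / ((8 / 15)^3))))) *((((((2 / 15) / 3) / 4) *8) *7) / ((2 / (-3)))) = -9461.92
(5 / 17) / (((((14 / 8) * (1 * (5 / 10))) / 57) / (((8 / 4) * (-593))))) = -2704080 / 119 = -22723.36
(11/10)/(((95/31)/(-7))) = -2387/950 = -2.51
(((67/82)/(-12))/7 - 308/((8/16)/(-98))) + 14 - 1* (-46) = 416227997/6888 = 60427.99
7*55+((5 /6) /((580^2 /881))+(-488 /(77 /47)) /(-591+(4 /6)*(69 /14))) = 3521265270227 /9134067360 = 385.51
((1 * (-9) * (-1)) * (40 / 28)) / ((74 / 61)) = 2745 / 259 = 10.60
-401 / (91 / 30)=-12030 / 91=-132.20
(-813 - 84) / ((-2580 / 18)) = 2691 / 430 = 6.26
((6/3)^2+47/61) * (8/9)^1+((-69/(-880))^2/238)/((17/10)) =243138929503/57337969920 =4.24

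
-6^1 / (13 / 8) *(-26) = 96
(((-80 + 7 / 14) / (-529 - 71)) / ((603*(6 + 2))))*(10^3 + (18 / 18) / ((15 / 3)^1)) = 88351 / 3216000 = 0.03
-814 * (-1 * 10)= 8140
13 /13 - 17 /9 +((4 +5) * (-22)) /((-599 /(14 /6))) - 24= -24.12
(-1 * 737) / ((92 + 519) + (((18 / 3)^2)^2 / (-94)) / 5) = -173195 / 142937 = -1.21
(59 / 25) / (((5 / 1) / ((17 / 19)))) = 1003 / 2375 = 0.42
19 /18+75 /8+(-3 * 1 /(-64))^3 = 10.43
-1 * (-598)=598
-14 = -14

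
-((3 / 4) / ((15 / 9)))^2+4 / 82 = -2521 / 16400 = -0.15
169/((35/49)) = 1183/5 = 236.60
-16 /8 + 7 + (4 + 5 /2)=23 /2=11.50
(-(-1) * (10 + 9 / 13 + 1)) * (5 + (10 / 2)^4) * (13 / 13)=95760 / 13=7366.15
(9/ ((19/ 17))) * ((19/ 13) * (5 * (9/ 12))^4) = 7745625/ 3328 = 2327.41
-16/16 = -1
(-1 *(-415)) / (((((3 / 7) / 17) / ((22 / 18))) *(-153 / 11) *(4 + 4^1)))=-351505 / 1944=-180.82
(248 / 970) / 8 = 31 / 970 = 0.03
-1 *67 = -67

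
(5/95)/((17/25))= 25/323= 0.08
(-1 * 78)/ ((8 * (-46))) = 39/ 184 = 0.21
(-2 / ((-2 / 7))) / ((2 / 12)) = 42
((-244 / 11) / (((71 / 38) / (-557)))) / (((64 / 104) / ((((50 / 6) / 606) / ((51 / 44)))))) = 419615950 / 3291489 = 127.49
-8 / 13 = -0.62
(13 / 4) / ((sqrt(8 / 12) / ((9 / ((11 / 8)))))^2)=208.86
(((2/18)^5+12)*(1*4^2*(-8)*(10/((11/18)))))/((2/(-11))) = 906993920/6561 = 138240.20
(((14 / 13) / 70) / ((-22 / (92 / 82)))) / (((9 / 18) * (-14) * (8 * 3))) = 23 / 4924920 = 0.00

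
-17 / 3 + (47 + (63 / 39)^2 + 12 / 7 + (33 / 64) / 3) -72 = -5944385 / 227136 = -26.17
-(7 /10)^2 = -0.49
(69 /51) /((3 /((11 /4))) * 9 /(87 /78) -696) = -7337 /3726672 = -0.00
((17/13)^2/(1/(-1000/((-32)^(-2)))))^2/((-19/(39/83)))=-262734348288000000/3464669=-75832452764.75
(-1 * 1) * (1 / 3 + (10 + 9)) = -58 / 3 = -19.33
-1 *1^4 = -1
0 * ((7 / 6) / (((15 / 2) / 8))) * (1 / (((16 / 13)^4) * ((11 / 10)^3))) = 0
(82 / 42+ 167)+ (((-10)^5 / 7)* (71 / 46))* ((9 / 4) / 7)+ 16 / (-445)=-10409170136 / 1504545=-6918.48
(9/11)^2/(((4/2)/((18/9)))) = 81/121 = 0.67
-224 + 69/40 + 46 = -7051/40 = -176.28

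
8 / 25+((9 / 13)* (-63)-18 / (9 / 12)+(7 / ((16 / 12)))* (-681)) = -4735309 / 1300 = -3642.55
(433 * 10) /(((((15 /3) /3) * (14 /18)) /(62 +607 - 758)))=-2080998 /7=-297285.43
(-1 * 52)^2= 2704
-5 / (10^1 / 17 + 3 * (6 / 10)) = -425 / 203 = -2.09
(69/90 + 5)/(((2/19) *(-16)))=-3287/960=-3.42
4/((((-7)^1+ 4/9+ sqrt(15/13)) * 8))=-6903/88076-81 * sqrt(195)/88076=-0.09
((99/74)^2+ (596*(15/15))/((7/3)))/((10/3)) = 77.17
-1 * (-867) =867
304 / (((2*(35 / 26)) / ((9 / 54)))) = 18.82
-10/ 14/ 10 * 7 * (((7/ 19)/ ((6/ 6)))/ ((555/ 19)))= -7/ 1110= -0.01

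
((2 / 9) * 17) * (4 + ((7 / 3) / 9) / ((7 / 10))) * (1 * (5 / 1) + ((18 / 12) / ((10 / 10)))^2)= 119.70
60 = 60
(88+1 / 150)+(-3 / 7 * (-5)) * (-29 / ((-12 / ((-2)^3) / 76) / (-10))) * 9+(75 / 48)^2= 38097276221 / 134400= 283461.88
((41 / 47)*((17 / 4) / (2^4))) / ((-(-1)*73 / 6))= 2091 / 109792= 0.02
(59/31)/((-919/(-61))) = 3599/28489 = 0.13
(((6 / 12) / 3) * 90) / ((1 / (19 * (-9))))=-2565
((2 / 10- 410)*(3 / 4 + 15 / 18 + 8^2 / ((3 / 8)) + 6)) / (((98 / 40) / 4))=-5843748 / 49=-119260.16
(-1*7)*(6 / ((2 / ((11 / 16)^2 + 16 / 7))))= -14829 / 256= -57.93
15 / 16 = 0.94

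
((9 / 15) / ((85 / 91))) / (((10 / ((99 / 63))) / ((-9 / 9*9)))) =-3861 / 4250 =-0.91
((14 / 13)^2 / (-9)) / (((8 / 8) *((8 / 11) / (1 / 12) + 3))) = -2156 / 196209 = -0.01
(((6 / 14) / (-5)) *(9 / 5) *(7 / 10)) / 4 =-27 / 1000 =-0.03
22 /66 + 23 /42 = 0.88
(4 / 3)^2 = 16 / 9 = 1.78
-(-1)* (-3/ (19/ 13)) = -39/ 19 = -2.05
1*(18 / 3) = 6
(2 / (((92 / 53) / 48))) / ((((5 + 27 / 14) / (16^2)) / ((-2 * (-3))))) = 27353088 / 2231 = 12260.46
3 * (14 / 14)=3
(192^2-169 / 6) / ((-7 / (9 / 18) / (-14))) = 221015 / 6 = 36835.83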